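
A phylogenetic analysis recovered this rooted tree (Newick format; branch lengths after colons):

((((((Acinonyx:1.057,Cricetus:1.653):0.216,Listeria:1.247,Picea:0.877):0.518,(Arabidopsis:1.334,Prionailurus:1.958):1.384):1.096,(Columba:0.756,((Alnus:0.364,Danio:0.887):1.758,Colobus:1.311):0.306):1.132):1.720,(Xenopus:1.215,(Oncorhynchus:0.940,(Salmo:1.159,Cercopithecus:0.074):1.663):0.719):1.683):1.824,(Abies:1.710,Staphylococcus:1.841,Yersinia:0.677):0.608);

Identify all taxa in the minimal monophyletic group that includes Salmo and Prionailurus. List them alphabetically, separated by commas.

Tracing Salmo: it sits inside (Salmo,Cercopithecus).
Tracing Prionailurus: it sits inside (Arabidopsis,Prionailurus).
The smallest clade enclosing both is (((((Acinonyx,Cricetus),Listeria,Picea),(Arabidopsis,Prionailurus)),(Columba,((Alnus,Danio),Colobus))),(Xenopus,(Oncorhynchus,(Salmo,Cercopithecus)))); the answer is its 14 terminal taxa in alphabetical order.

Acinonyx, Alnus, Arabidopsis, Cercopithecus, Colobus, Columba, Cricetus, Danio, Listeria, Oncorhynchus, Picea, Prionailurus, Salmo, Xenopus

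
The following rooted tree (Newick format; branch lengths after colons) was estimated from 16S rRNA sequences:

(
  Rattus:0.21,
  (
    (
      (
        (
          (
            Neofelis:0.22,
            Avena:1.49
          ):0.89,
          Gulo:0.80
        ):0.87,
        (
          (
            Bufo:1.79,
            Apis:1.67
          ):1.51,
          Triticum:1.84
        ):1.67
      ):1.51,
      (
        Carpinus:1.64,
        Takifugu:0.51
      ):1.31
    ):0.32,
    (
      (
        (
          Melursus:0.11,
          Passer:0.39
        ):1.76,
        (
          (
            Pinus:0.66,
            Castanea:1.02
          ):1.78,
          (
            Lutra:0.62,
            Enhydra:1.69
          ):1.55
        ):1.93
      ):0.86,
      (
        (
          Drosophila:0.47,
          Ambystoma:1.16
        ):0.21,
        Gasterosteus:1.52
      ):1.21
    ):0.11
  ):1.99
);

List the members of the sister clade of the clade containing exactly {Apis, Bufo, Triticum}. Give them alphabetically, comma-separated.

Avena, Gulo, Neofelis

The clade containing exactly {Apis, Bufo, Triticum} attaches to the tree at the node subtending (((Neofelis,Avena),Gulo),((Bufo,Apis),Triticum)).
The other lineage descending from that same node — the sister group — is ((Neofelis,Avena),Gulo); its 3 tips in alphabetical order are the answer.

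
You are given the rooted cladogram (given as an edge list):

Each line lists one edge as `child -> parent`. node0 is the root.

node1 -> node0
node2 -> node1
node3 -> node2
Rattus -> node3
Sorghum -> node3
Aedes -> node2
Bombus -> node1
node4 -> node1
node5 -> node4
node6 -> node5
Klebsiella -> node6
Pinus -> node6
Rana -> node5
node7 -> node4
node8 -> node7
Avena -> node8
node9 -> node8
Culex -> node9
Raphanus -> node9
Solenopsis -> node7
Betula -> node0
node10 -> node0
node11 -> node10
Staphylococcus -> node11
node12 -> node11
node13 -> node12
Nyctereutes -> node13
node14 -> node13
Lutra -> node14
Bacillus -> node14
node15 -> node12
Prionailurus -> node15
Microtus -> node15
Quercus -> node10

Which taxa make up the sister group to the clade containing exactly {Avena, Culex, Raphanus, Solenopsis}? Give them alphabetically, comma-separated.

Klebsiella, Pinus, Rana

The clade containing exactly {Avena, Culex, Raphanus, Solenopsis} attaches to the tree at the node subtending (((Klebsiella,Pinus),Rana),((Avena,(Culex,Raphanus)),Solenopsis)).
The other lineage descending from that same node — the sister group — is ((Klebsiella,Pinus),Rana); its 3 tips in alphabetical order are the answer.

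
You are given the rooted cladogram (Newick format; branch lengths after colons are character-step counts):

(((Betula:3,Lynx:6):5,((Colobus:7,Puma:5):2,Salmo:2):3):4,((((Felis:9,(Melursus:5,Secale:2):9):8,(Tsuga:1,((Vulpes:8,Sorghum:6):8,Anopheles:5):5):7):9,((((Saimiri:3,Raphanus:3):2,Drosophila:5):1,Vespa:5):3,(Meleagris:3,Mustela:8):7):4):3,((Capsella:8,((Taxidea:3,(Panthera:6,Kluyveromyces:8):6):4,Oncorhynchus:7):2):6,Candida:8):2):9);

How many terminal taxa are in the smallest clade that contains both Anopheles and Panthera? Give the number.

The MRCA of Anopheles and Panthera is the node subtending ((((Felis,(Melursus,Secale)),(Tsuga,((Vulpes,Sorghum),Anopheles))),((((Saimiri,Raphanus),Drosophila),Vespa),(Meleagris,Mustela))),((Capsella,((Taxidea,(Panthera,Kluyveromyces)),Oncorhynchus)),Candida)).
That clade contains 19 terminal taxa: Anopheles, Candida, Capsella, Drosophila, Felis, Kluyveromyces, Meleagris, Melursus, Mustela, Oncorhynchus, Panthera, Raphanus, Saimiri, Secale, Sorghum, Taxidea, Tsuga, Vespa, Vulpes.

19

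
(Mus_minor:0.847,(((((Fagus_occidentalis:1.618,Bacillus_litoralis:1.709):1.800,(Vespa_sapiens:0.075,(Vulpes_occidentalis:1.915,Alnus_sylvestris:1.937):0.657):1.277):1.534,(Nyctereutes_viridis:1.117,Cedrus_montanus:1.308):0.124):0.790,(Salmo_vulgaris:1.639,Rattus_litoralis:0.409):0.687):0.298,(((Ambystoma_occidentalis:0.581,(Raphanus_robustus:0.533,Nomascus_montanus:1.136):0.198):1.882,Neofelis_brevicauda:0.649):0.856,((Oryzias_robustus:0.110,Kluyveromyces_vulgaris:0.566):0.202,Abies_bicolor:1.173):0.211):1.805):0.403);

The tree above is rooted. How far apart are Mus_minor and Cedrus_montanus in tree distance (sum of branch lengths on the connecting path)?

The path runs Mus_minor → … → MRCA → … → Cedrus_montanus; the MRCA is the root of the tree.
Branch lengths along that path: 0.847 + 0.403 + 0.298 + 0.790 + 0.124 + 1.308 = 3.770.

3.770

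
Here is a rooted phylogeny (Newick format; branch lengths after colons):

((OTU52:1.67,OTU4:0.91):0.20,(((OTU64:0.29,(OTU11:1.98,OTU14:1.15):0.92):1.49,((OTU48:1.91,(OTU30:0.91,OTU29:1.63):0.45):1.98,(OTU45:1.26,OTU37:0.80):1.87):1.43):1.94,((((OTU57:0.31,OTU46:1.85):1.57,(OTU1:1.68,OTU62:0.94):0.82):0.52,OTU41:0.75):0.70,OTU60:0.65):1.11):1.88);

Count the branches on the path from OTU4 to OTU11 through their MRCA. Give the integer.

The MRCA of OTU4 and OTU11 is the root of the tree.
From OTU4 up to that node: 2 branches. From OTU11 up to the same node: 5 branches. Total: 2 + 5 = 7.

7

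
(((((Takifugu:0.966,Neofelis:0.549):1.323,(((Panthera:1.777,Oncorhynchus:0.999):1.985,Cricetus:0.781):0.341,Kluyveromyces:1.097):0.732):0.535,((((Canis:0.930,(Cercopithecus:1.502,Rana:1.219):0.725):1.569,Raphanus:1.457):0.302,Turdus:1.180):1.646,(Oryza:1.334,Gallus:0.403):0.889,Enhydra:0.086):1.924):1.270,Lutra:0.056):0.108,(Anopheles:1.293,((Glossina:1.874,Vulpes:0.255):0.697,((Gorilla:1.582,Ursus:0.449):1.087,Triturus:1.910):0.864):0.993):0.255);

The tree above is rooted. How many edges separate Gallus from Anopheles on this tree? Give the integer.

7

The MRCA of Gallus and Anopheles is the root of the tree.
From Gallus up to that node: 5 branches. From Anopheles up to the same node: 2 branches. Total: 5 + 2 = 7.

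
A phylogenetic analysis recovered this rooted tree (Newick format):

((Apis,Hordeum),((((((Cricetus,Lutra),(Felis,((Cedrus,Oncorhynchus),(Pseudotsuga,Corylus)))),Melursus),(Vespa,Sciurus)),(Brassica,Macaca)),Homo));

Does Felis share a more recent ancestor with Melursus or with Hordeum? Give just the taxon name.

The MRCA of Felis and Melursus subtends (((Cricetus,Lutra),(Felis,((Cedrus,Oncorhynchus),(Pseudotsuga,Corylus)))),Melursus) (8 taxa).
The MRCA of Felis and Hordeum is the root, subtending the entire tree (15 taxa).
The first is nested inside the second, so Felis shares a more recent common ancestor with Melursus.

Melursus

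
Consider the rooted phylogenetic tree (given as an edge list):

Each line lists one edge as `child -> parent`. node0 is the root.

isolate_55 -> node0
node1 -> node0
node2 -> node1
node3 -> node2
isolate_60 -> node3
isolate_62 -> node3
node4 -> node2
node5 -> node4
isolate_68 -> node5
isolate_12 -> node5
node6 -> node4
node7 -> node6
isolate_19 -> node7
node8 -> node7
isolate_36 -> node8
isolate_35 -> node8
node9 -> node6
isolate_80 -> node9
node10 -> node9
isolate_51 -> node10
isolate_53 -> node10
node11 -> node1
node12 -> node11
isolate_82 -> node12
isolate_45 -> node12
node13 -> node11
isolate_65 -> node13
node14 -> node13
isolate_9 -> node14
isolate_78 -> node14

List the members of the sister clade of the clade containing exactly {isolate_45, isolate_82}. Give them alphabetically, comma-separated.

isolate_65, isolate_78, isolate_9

The clade containing exactly {isolate_45, isolate_82} attaches to the tree at the node subtending ((isolate_82,isolate_45),(isolate_65,(isolate_9,isolate_78))).
The other lineage descending from that same node — the sister group — is (isolate_65,(isolate_9,isolate_78)); its 3 tips in alphabetical order are the answer.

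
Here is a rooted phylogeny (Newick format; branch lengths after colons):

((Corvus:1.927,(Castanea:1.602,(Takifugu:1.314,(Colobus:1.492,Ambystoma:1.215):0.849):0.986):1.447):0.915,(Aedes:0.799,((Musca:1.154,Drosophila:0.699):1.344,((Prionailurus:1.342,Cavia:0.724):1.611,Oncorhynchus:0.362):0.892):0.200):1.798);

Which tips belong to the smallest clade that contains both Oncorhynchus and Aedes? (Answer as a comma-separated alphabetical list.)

Aedes, Cavia, Drosophila, Musca, Oncorhynchus, Prionailurus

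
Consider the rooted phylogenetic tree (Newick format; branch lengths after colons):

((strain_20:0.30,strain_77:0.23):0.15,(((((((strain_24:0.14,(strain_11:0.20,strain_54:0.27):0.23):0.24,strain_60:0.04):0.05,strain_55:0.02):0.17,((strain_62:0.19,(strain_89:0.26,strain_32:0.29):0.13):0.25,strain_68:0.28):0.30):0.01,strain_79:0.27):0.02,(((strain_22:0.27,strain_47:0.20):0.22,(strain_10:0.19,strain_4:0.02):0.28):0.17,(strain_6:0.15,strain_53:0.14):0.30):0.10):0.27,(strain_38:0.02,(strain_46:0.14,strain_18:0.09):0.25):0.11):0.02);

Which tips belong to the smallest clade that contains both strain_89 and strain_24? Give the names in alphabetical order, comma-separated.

strain_11, strain_24, strain_32, strain_54, strain_55, strain_60, strain_62, strain_68, strain_89

Tracing strain_89: it sits inside (strain_89,strain_32).
Tracing strain_24: it sits inside (strain_24,(strain_11,strain_54)).
The smallest clade enclosing both is ((((strain_24,(strain_11,strain_54)),strain_60),strain_55),((strain_62,(strain_89,strain_32)),strain_68)); the answer is its 9 terminal taxa in alphabetical order.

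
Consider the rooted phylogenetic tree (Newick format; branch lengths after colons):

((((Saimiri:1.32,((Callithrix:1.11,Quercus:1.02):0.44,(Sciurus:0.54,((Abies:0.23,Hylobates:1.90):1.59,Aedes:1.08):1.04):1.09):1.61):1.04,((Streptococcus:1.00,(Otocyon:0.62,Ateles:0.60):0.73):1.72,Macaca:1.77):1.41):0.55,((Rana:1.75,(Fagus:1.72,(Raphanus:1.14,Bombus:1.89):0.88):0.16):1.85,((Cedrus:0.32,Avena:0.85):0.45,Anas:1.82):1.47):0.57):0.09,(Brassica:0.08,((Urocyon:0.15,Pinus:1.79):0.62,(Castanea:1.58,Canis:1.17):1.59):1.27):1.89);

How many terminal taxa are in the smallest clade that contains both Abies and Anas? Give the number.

The MRCA of Abies and Anas is the node subtending (((Saimiri,((Callithrix,Quercus),(Sciurus,((Abies,Hylobates),Aedes)))),((Streptococcus,(Otocyon,Ateles)),Macaca)),((Rana,(Fagus,(Raphanus,Bombus))),((Cedrus,Avena),Anas))).
That clade contains 18 terminal taxa: Abies, Aedes, Anas, Ateles, Avena, Bombus, Callithrix, Cedrus, Fagus, Hylobates, Macaca, Otocyon, Quercus, Rana, Raphanus, Saimiri, Sciurus, Streptococcus.

18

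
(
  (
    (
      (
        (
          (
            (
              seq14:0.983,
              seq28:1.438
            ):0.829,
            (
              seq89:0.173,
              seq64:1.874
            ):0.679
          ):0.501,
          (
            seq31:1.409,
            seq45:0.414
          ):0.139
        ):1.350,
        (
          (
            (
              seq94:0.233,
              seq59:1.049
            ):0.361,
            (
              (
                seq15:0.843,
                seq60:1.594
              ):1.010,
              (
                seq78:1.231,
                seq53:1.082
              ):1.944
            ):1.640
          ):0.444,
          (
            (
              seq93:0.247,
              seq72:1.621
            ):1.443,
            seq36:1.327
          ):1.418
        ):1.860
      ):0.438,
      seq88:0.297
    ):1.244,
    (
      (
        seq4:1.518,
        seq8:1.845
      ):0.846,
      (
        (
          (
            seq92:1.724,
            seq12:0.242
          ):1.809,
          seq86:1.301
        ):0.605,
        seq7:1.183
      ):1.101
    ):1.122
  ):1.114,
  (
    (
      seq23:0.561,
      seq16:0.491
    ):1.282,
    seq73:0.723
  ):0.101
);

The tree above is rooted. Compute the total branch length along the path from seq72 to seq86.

12.153

The path runs seq72 → … → MRCA → … → seq86; the MRCA is the node subtending ((((((seq14,seq28),(seq89,seq64)),(seq31,seq45)),(((seq94,seq59),((seq15,seq60),(seq78,seq53))),((seq93,seq72),seq36))),seq88),((seq4,seq8),(((seq92,seq12),seq86),seq7))).
Branch lengths along that path: 1.621 + 1.443 + 1.418 + 1.860 + 0.438 + 1.244 + 1.122 + 1.101 + 0.605 + 1.301 = 12.153.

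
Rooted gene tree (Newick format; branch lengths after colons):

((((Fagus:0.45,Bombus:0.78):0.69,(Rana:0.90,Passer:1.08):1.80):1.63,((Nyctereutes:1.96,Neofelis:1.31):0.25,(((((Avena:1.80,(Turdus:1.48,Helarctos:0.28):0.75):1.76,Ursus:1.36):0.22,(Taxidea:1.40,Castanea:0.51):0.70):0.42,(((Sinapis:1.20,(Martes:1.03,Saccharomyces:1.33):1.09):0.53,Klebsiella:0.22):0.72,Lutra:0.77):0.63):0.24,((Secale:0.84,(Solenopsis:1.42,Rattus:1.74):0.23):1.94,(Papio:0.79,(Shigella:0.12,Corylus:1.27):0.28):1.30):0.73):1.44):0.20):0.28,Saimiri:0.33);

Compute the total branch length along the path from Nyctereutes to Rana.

6.74

The path runs Nyctereutes → … → MRCA → … → Rana; the MRCA is the node subtending (((Fagus,Bombus),(Rana,Passer)),((Nyctereutes,Neofelis),(((((Avena,(Turdus,Helarctos)),Ursus),(Taxidea,Castanea)),(((Sinapis,(Martes,Saccharomyces)),Klebsiella),Lutra)),((Secale,(Solenopsis,Rattus)),(Papio,(Shigella,Corylus)))))).
Branch lengths along that path: 1.96 + 0.25 + 0.20 + 1.63 + 1.80 + 0.90 = 6.74.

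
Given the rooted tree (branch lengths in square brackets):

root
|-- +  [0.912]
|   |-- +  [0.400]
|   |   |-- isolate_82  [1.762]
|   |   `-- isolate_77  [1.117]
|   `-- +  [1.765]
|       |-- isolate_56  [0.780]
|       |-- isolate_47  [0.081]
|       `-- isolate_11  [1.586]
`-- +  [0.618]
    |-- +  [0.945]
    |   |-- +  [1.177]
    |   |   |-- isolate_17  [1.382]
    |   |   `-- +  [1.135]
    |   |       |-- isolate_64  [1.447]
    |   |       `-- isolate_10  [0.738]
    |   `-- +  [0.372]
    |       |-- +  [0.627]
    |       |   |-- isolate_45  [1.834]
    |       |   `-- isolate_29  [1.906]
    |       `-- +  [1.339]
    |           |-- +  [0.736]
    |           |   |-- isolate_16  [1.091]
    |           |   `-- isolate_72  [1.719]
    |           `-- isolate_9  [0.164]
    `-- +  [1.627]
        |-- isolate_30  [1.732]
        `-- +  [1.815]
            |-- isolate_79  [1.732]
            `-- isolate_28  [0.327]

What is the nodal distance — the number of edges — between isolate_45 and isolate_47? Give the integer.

8

The MRCA of isolate_45 and isolate_47 is the root of the tree.
From isolate_45 up to that node: 5 branches. From isolate_47 up to the same node: 3 branches. Total: 5 + 3 = 8.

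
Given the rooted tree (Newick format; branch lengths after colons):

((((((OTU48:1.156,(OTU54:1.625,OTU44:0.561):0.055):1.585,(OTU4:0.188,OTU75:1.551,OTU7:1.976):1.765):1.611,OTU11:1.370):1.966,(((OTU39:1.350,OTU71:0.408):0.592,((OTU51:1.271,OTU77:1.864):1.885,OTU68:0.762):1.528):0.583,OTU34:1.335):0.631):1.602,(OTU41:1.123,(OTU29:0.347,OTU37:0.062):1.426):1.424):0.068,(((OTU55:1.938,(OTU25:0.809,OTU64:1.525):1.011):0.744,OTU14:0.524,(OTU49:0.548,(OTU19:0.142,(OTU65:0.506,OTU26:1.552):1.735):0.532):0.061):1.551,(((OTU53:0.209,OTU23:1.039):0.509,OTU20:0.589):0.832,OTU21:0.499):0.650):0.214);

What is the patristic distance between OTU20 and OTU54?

10.797

The path runs OTU20 → … → MRCA → … → OTU54; the MRCA is the root of the tree.
Branch lengths along that path: 0.589 + 0.832 + 0.650 + 0.214 + 0.068 + 1.602 + 1.966 + 1.611 + 1.585 + 0.055 + 1.625 = 10.797.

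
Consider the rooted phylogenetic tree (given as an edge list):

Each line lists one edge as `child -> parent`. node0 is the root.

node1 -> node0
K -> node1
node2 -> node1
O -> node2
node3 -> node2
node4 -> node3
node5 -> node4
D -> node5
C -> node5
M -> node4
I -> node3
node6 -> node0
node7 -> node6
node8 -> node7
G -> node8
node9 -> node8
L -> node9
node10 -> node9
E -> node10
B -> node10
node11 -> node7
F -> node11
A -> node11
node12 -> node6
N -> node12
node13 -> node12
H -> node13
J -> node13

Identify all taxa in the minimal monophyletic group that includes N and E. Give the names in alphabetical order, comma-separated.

Tracing N: it sits inside (N,(H,J)).
Tracing E: it sits inside (E,B).
The smallest clade enclosing both is (((G,(L,(E,B))),(F,A)),(N,(H,J))); the answer is its 9 terminal taxa in alphabetical order.

A, B, E, F, G, H, J, L, N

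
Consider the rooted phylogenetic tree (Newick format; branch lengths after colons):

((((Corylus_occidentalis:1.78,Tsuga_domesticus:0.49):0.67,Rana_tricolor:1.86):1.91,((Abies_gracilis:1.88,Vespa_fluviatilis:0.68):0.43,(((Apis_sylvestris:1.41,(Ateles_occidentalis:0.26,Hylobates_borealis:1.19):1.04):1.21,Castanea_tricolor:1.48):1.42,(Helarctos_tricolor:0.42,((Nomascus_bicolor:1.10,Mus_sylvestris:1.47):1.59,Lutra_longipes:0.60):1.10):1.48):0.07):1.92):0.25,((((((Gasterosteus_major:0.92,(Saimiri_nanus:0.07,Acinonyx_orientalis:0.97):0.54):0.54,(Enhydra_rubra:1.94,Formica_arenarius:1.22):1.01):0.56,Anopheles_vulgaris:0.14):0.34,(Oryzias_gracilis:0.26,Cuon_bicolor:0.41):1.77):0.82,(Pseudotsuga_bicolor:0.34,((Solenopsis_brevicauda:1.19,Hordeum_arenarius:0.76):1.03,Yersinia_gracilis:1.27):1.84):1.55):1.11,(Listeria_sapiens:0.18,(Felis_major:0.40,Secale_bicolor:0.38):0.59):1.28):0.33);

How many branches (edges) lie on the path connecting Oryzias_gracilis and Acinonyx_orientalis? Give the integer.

7

The MRCA of Oryzias_gracilis and Acinonyx_orientalis is the node subtending ((((Gasterosteus_major,(Saimiri_nanus,Acinonyx_orientalis)),(Enhydra_rubra,Formica_arenarius)),Anopheles_vulgaris),(Oryzias_gracilis,Cuon_bicolor)).
From Oryzias_gracilis up to that node: 2 branches. From Acinonyx_orientalis up to the same node: 5 branches. Total: 2 + 5 = 7.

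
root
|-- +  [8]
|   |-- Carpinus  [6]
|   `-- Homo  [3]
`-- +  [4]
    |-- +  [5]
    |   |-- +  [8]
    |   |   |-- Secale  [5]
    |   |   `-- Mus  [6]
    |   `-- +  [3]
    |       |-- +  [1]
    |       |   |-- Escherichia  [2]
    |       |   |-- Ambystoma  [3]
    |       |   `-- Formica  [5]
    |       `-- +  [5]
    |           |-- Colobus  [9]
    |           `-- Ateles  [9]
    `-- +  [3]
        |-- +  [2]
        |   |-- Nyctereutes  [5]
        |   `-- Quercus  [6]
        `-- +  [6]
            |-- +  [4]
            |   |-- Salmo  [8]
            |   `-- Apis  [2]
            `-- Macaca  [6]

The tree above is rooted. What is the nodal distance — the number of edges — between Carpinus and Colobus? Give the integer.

7

The MRCA of Carpinus and Colobus is the root of the tree.
From Carpinus up to that node: 2 branches. From Colobus up to the same node: 5 branches. Total: 2 + 5 = 7.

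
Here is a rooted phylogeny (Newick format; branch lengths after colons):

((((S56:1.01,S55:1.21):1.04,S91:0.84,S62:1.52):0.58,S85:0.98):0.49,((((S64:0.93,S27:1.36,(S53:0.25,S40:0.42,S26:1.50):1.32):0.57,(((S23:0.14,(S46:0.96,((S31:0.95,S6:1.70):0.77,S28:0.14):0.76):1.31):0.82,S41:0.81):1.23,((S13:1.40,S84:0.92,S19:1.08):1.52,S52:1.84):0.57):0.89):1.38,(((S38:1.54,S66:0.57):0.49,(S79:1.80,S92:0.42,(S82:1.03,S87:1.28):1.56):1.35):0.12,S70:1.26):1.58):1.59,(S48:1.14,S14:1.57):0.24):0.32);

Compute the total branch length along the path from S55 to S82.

10.87

The path runs S55 → … → MRCA → … → S82; the MRCA is the root of the tree.
Branch lengths along that path: 1.21 + 1.04 + 0.58 + 0.49 + 0.32 + 1.59 + 1.58 + 0.12 + 1.35 + 1.56 + 1.03 = 10.87.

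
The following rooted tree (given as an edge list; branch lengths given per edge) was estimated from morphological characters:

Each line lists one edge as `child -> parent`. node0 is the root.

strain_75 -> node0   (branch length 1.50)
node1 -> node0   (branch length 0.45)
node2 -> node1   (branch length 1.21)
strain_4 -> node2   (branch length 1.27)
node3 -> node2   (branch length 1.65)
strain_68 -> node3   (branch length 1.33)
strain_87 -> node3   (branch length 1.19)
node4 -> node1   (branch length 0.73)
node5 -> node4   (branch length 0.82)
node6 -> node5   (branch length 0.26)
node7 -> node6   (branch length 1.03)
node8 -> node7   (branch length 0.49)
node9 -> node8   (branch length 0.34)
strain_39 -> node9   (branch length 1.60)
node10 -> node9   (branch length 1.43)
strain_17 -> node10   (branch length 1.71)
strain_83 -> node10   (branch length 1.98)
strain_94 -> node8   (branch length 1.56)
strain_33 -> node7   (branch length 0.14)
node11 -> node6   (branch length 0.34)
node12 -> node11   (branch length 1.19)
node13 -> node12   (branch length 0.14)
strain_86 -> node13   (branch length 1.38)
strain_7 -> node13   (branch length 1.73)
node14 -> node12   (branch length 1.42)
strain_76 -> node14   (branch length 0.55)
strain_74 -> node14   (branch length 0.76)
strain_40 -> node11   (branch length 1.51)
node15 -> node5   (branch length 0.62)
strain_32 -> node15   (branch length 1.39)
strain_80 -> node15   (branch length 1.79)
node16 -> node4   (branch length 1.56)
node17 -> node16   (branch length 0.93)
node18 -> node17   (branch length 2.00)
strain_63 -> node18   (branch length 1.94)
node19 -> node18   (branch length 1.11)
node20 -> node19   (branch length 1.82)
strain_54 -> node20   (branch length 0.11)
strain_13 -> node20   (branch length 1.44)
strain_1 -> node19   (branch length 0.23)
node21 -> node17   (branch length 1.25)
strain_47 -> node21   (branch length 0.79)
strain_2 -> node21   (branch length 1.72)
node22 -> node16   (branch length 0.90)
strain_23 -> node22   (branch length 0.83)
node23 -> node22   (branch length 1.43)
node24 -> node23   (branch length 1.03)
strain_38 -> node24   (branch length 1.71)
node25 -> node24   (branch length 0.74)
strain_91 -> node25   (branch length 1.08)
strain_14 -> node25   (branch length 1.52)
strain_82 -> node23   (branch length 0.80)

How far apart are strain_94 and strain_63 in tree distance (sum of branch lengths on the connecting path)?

10.59

The path runs strain_94 → … → MRCA → … → strain_63; the MRCA is the node subtending ((((((strain_39,(strain_17,strain_83)),strain_94),strain_33),(((strain_86,strain_7),(strain_76,strain_74)),strain_40)),(strain_32,strain_80)),(((strain_63,((strain_54,strain_13),strain_1)),(strain_47,strain_2)),(strain_23,((strain_38,(strain_91,strain_14)),strain_82)))).
Branch lengths along that path: 1.56 + 0.49 + 1.03 + 0.26 + 0.82 + 1.56 + 0.93 + 2.00 + 1.94 = 10.59.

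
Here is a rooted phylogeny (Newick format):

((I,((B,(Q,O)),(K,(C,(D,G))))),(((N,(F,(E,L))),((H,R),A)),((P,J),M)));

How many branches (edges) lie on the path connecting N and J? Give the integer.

The MRCA of N and J is the node subtending (((N,(F,(E,L))),((H,R),A)),((P,J),M)).
From N up to that node: 3 branches. From J up to the same node: 3 branches. Total: 3 + 3 = 6.

6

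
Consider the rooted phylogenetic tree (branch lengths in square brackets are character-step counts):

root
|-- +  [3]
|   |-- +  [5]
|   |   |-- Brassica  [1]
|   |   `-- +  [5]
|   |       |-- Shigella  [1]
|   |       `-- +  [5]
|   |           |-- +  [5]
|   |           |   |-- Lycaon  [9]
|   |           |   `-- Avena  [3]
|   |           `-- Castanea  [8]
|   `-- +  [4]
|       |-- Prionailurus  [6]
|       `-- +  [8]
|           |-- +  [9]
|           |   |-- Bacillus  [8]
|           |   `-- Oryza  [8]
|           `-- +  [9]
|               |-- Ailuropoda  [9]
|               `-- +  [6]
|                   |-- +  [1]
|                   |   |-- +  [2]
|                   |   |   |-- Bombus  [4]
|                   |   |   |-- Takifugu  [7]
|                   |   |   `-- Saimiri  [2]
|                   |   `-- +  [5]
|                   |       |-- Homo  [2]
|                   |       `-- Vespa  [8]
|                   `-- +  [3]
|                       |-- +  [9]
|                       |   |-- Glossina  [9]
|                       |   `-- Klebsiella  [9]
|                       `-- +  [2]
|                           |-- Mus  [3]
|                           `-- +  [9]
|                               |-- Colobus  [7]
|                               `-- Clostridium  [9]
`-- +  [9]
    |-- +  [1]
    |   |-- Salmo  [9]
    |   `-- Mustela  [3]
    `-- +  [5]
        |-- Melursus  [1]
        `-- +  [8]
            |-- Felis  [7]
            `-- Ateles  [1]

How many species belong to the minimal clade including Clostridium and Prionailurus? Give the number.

The MRCA of Clostridium and Prionailurus is the node subtending (Prionailurus,((Bacillus,Oryza),(Ailuropoda,(((Bombus,Takifugu,Saimiri),(Homo,Vespa)),((Glossina,Klebsiella),(Mus,(Colobus,Clostridium))))))).
That clade contains 14 terminal taxa: Ailuropoda, Bacillus, Bombus, Clostridium, Colobus, Glossina, Homo, Klebsiella, Mus, Oryza, Prionailurus, Saimiri, Takifugu, Vespa.

14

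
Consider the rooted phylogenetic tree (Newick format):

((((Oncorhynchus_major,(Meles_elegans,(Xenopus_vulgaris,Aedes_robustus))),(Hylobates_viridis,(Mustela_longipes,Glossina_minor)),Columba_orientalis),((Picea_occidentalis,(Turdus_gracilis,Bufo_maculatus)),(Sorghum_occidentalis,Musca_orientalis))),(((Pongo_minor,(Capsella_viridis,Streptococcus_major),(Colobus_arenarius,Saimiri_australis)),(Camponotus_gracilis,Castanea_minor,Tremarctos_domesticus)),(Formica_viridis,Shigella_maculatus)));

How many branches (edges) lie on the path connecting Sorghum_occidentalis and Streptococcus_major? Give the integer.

9

The MRCA of Sorghum_occidentalis and Streptococcus_major is the root of the tree.
From Sorghum_occidentalis up to that node: 4 branches. From Streptococcus_major up to the same node: 5 branches. Total: 4 + 5 = 9.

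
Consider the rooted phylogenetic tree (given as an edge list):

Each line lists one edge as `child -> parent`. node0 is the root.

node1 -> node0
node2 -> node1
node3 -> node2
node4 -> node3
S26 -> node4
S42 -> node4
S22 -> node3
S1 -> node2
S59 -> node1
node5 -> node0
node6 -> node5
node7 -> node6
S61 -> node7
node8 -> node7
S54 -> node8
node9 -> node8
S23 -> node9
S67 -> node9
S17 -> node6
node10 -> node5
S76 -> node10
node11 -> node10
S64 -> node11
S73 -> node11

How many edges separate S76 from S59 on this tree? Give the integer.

The MRCA of S76 and S59 is the root of the tree.
From S76 up to that node: 3 branches. From S59 up to the same node: 2 branches. Total: 3 + 2 = 5.

5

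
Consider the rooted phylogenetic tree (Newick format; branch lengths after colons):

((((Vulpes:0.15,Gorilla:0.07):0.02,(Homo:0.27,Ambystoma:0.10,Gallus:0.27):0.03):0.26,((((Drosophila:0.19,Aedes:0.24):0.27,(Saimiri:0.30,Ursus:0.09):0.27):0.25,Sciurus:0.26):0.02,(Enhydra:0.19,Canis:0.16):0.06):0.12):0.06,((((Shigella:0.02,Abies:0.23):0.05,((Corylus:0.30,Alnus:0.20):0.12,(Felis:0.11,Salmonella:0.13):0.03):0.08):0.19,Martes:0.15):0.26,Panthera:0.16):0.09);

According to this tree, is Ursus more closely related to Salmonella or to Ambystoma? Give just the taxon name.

The MRCA of Ursus and Ambystoma subtends (((Vulpes,Gorilla),(Homo,Ambystoma,Gallus)),((((Drosophila,Aedes),(Saimiri,Ursus)),Sciurus),(Enhydra,Canis))) (12 taxa).
The MRCA of Ursus and Salmonella is the root, subtending the entire tree (20 taxa).
The first is nested inside the second, so Ursus shares a more recent common ancestor with Ambystoma.

Ambystoma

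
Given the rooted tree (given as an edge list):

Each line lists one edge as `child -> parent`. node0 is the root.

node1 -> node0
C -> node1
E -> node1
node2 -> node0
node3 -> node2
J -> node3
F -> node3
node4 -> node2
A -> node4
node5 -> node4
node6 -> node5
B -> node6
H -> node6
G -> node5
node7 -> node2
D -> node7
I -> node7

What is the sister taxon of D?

I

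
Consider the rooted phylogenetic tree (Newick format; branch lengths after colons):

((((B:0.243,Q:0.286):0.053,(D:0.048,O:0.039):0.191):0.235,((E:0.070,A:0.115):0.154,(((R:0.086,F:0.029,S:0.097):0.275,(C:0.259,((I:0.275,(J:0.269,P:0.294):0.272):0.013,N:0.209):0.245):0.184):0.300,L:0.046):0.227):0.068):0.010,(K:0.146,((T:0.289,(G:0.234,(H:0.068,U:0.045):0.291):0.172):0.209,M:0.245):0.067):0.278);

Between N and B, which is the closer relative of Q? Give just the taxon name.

The MRCA of Q and B subtends (B,Q) (2 taxa).
The MRCA of Q and N subtends (((B,Q),(D,O)),((E,A),(((R,F,S),(C,((I,(J,P)),N))),L))) (15 taxa).
The first is nested inside the second, so Q shares a more recent common ancestor with B.

B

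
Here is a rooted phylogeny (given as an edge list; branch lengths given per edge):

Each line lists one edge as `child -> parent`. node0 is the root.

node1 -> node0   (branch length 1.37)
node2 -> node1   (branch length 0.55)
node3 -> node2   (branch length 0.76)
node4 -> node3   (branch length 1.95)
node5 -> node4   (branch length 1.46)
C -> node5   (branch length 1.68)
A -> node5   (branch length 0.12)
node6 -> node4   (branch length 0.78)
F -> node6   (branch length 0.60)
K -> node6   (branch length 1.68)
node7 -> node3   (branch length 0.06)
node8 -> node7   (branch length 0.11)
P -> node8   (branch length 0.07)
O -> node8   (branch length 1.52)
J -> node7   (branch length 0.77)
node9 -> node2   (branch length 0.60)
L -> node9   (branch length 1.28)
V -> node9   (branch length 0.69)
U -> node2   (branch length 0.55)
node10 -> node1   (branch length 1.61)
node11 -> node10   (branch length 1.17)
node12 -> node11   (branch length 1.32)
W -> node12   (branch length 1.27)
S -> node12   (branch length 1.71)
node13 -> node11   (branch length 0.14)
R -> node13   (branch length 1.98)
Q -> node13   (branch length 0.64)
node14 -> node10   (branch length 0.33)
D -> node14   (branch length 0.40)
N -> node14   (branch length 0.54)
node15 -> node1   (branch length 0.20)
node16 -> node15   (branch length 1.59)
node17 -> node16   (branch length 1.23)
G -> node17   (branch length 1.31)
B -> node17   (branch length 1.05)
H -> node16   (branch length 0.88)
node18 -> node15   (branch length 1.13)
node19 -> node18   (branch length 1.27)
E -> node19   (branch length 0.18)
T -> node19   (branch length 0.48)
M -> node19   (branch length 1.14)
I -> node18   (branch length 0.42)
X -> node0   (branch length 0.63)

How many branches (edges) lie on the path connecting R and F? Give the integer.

The MRCA of R and F is the node subtending (((((C,A),(F,K)),((P,O),J)),(L,V),U),(((W,S),(R,Q)),(D,N)),(((G,B),H),((E,T,M),I))).
From R up to that node: 4 branches. From F up to the same node: 5 branches. Total: 4 + 5 = 9.

9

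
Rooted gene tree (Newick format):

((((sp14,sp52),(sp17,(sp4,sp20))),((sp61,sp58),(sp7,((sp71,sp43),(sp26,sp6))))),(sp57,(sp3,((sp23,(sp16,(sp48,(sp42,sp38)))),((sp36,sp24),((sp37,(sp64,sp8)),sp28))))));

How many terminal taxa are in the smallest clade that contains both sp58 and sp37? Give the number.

25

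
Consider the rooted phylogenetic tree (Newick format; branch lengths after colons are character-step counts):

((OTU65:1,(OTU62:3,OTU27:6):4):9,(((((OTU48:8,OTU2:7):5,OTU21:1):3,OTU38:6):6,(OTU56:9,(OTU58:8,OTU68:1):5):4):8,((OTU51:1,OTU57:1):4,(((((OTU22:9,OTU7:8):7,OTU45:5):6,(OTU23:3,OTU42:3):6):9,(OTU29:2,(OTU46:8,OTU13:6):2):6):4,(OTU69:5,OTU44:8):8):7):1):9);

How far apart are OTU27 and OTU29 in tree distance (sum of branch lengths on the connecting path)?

The path runs OTU27 → … → MRCA → … → OTU29; the MRCA is the root of the tree.
Branch lengths along that path: 6 + 4 + 9 + 9 + 1 + 7 + 4 + 6 + 2 = 48.

48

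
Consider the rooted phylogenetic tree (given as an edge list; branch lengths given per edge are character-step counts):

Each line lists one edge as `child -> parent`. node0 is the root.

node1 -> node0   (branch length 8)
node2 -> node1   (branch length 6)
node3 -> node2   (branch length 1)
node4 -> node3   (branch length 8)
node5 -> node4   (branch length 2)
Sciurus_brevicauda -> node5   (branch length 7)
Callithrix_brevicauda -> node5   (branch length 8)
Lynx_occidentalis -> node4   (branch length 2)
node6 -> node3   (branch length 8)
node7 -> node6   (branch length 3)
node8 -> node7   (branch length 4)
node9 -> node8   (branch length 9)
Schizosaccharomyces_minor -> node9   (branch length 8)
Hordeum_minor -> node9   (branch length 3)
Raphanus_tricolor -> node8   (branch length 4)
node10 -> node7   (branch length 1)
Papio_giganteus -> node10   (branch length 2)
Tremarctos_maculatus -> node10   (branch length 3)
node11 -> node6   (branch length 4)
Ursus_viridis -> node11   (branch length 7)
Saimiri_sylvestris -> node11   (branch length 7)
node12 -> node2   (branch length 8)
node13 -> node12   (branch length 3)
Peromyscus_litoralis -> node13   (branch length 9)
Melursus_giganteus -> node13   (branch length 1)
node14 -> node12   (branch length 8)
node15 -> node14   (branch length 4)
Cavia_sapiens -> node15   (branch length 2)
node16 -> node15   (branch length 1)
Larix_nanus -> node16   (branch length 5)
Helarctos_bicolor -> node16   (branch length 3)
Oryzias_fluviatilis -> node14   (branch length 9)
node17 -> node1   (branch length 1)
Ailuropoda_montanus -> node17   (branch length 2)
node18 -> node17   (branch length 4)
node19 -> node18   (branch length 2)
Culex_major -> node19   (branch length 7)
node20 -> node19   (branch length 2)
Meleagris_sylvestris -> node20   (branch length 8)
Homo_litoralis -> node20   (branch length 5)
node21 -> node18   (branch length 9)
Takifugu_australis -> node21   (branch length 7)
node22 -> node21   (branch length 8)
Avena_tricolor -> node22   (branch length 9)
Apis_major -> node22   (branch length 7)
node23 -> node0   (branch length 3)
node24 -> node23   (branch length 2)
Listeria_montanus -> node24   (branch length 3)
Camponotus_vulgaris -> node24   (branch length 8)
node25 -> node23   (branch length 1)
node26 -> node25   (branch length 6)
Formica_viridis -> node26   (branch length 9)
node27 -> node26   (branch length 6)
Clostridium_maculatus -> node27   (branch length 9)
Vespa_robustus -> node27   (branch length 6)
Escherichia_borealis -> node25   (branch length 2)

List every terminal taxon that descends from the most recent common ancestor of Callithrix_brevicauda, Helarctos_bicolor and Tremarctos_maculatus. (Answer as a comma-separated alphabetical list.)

Callithrix_brevicauda, Cavia_sapiens, Helarctos_bicolor, Hordeum_minor, Larix_nanus, Lynx_occidentalis, Melursus_giganteus, Oryzias_fluviatilis, Papio_giganteus, Peromyscus_litoralis, Raphanus_tricolor, Saimiri_sylvestris, Schizosaccharomyces_minor, Sciurus_brevicauda, Tremarctos_maculatus, Ursus_viridis

Tracing Callithrix_brevicauda: it sits inside (Sciurus_brevicauda,Callithrix_brevicauda).
Tracing Helarctos_bicolor: it sits inside (Larix_nanus,Helarctos_bicolor).
Tracing Tremarctos_maculatus: it sits inside (Papio_giganteus,Tremarctos_maculatus).
The smallest clade enclosing all 3 is ((((Sciurus_brevicauda,Callithrix_brevicauda),Lynx_occidentalis),((((Schizosaccharomyces_minor,Hordeum_minor),Raphanus_tricolor),(Papio_giganteus,Tremarctos_maculatus)),(Ursus_viridis,Saimiri_sylvestris))),((Peromyscus_litoralis,Melursus_giganteus),((Cavia_sapiens,(Larix_nanus,Helarctos_bicolor)),Oryzias_fluviatilis))); the answer is its 16 terminal taxa in alphabetical order.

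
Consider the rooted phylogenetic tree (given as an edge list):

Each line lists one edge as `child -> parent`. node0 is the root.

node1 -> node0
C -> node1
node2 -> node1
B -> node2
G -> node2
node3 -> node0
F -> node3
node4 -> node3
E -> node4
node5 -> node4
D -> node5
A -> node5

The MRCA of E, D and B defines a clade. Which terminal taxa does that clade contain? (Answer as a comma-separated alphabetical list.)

A, B, C, D, E, F, G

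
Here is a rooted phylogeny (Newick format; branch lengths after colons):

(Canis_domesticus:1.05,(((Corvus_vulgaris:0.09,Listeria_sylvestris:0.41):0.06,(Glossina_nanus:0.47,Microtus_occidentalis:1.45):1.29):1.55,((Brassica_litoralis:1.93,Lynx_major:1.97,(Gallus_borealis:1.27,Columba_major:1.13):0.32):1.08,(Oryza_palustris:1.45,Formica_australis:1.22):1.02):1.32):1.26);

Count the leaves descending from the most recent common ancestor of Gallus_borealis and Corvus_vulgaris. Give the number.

The MRCA of Gallus_borealis and Corvus_vulgaris is the node subtending (((Corvus_vulgaris,Listeria_sylvestris),(Glossina_nanus,Microtus_occidentalis)),((Brassica_litoralis,Lynx_major,(Gallus_borealis,Columba_major)),(Oryza_palustris,Formica_australis))).
That clade contains 10 terminal taxa: Brassica_litoralis, Columba_major, Corvus_vulgaris, Formica_australis, Gallus_borealis, Glossina_nanus, Listeria_sylvestris, Lynx_major, Microtus_occidentalis, Oryza_palustris.

10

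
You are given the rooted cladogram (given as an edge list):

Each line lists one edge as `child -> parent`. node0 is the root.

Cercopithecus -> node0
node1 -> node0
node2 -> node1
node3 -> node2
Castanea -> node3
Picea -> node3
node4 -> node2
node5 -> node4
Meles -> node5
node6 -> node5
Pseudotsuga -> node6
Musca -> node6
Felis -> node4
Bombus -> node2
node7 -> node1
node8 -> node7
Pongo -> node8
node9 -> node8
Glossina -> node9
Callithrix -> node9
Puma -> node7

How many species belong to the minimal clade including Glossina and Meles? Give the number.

The MRCA of Glossina and Meles is the node subtending (((Castanea,Picea),((Meles,(Pseudotsuga,Musca)),Felis),Bombus),((Pongo,(Glossina,Callithrix)),Puma)).
That clade contains 11 terminal taxa: Bombus, Callithrix, Castanea, Felis, Glossina, Meles, Musca, Picea, Pongo, Pseudotsuga, Puma.

11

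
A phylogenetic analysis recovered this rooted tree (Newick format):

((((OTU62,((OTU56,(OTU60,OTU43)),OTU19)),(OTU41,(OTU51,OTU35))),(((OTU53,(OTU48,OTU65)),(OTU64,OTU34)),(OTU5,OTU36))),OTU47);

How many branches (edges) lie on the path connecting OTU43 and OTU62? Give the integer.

The MRCA of OTU43 and OTU62 is the node subtending (OTU62,((OTU56,(OTU60,OTU43)),OTU19)).
From OTU43 up to that node: 4 branches. From OTU62 up to the same node: 1 branch. Total: 4 + 1 = 5.

5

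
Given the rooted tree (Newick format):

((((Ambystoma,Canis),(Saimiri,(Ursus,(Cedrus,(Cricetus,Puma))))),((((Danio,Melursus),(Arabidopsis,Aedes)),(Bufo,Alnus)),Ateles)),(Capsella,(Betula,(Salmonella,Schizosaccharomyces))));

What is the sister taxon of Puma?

Cricetus

Puma attaches to the tree at the node subtending (Cricetus,Puma).
The other lineage descending from that same node — the sister group — is the single tip Cricetus.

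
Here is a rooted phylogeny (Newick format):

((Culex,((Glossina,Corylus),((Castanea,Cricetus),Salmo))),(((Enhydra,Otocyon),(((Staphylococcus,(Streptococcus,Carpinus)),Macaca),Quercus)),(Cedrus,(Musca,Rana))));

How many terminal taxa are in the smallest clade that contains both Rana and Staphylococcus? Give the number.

10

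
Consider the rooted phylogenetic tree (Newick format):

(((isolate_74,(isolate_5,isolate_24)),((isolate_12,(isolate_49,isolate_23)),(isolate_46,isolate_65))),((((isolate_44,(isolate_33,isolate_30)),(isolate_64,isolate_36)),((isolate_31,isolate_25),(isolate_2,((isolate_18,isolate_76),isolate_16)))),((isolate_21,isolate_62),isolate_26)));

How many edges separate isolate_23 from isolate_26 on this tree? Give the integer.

The MRCA of isolate_23 and isolate_26 is the root of the tree.
From isolate_23 up to that node: 5 branches. From isolate_26 up to the same node: 3 branches. Total: 5 + 3 = 8.

8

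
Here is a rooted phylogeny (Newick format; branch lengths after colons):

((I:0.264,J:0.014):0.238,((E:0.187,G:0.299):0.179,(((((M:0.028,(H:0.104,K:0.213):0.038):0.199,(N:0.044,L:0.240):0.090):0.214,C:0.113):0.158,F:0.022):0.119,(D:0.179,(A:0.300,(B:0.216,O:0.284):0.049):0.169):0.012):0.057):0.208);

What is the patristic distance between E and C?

0.813

The path runs E → … → MRCA → … → C; the MRCA is the node subtending ((E,G),(((((M,(H,K)),(N,L)),C),F),(D,(A,(B,O))))).
Branch lengths along that path: 0.187 + 0.179 + 0.057 + 0.119 + 0.158 + 0.113 = 0.813.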